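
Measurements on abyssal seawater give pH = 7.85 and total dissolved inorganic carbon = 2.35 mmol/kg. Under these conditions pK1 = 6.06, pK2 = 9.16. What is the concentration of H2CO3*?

α₀ = 1 / (1 + K1/[H⁺] + K1K2/[H⁺]²) = 1 / (1 + 10^+1.79 + 10^+0.48)
   = 1 / (1 + 61.660 + 3.0200) = 1/65.679 = 0.01523
[CO2*] = α₀ × DIC = 0.01523 × 2.35 = 0.0358 mmol/kg

[CO2*] = 0.0358 mmol/kg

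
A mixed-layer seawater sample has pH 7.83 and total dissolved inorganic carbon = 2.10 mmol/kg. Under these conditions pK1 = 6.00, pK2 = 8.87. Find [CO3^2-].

[CO3²⁻] = 0.173 mmol/kg

α₂ = 1 / (1 + [H⁺]/K2 + [H⁺]²/(K1K2)) = 1 / (1 + 10^+1.04 + 10^-0.79)
   = 1 / (1 + 10.965 + 0.16218) = 1/12.127 = 0.08246
[CO3²⁻] = α₂ × DIC = 0.08246 × 2.10 = 0.173 mmol/kg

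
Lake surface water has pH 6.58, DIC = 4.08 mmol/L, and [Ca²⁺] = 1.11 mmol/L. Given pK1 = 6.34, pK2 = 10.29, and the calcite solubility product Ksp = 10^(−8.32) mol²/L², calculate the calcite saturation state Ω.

α₂ = 1 / (1 + [H⁺]/K2 + [H⁺]²/(K1K2)) = 1 / (1 + 10^+3.71 + 10^+3.47)
   = 1 / (1 + 5128.6 + 2951.2) = 1/8080.8 = 0.0001237
[CO3²⁻] = α₂ × DIC = 0.0001237 × 4.08 = 0.0005049 mmol/L = 0.5049 μmol/L
Ksp = 10^(−8.32) = 4.786×10^-9
Ω = [Ca²⁺][CO3²⁻]/Ksp = (1.11×10^-3)(5.049×10^-7) / 4.786×10^-9 = 0.117

Ω = 0.117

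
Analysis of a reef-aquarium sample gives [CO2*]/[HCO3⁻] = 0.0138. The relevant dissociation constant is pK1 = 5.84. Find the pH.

From K1 = [H⁺][HCO3⁻]/[CO2*]:  pH = pK1 − log₁₀([CO2*]/[HCO3⁻])
log₁₀(0.0138) = -1.860
pH = 5.84 − (-1.860) = 7.70

pH = 7.70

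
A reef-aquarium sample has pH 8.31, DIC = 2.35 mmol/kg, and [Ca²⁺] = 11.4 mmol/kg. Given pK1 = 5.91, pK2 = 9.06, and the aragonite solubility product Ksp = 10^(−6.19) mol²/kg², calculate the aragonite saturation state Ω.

Ω = 6.24

α₂ = 1 / (1 + [H⁺]/K2 + [H⁺]²/(K1K2)) = 1 / (1 + 10^+0.75 + 10^-1.65)
   = 1 / (1 + 5.6234 + 0.022387) = 1/6.6458 = 0.1505
[CO3²⁻] = α₂ × DIC = 0.1505 × 2.35 = 0.3536 mmol/kg
Ksp = 10^(−6.19) = 6.457×10^-7
Ω = [Ca²⁺][CO3²⁻]/Ksp = (11.4×10^-3)(3.536×10^-4) / 6.457×10^-7 = 6.24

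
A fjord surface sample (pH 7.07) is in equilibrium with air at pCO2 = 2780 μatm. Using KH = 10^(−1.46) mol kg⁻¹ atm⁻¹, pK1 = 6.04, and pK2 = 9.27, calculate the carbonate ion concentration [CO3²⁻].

[CO2*] = KH · pCO2 = 10^(−1.46) × 2780×10^-6 = 9.639×10^-5 mol/kg
α₀ = 1/(1 + K1/[H⁺] + K1K2/[H⁺]²) = 1/(1 + 10^+1.03 + 10^-1.17) = 0.08487
DIC = [CO2*]/α₀ = 9.639×10^-5 / 0.08487 = 1.136 mmol/kg
[CO3²⁻] = α₂·DIC; α₂ = 0.005738, so [CO3²⁻] = 0.005738 × 1.136 = 0.00652 mmol/kg = 6.52 μmol/kg

[CO3²⁻] = 6.52 μmol/kg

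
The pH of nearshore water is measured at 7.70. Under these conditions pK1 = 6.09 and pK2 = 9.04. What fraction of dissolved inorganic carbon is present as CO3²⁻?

α₂ = 1 / (1 + [H⁺]/K2 + [H⁺]²/(K1K2)) = 1 / (1 + 10^+1.34 + 10^-0.27)
   = 1 / (1 + 21.878 + 0.53703) = 1/23.415 = 0.04271

α₂ = 0.0427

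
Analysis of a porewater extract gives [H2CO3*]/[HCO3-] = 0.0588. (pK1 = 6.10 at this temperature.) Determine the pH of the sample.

pH = 7.33

From K1 = [H⁺][HCO3-]/[H2CO3*]:  pH = pK1 − log₁₀([H2CO3*]/[HCO3-])
log₁₀(0.0588) = -1.231
pH = 6.10 − (-1.231) = 7.33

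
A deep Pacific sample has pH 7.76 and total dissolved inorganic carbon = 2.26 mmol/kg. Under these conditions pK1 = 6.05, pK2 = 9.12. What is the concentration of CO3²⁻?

[CO3²⁻] = 0.0928 mmol/kg

α₂ = 1 / (1 + [H⁺]/K2 + [H⁺]²/(K1K2)) = 1 / (1 + 10^+1.36 + 10^-0.35)
   = 1 / (1 + 22.909 + 0.44668) = 1/24.355 = 0.04106
[CO3²⁻] = α₂ × DIC = 0.04106 × 2.26 = 0.0928 mmol/kg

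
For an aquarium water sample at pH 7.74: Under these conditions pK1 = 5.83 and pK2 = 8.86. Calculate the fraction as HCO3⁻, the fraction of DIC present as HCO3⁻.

α₁ = 1 / (1 + [H⁺]/K1 + K2/[H⁺]) = 1 / (1 + 10^-1.91 + 10^-1.12)
   = 1 / (1 + 0.012303 + 0.075858) = 1/1.0882 = 0.9190

α₁ = 0.919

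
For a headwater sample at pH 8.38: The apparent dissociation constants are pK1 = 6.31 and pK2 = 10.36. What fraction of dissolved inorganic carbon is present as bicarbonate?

α₁ = 0.981

α₁ = 1 / (1 + [H⁺]/K1 + K2/[H⁺]) = 1 / (1 + 10^-2.07 + 10^-1.98)
   = 1 / (1 + 0.0085114 + 0.010471) = 1/1.0190 = 0.9814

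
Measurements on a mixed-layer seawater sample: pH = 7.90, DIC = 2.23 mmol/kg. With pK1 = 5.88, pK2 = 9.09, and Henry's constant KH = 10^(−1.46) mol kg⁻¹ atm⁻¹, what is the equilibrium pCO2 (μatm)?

pCO2 = 572 μatm

α₀ = 1 / (1 + K1/[H⁺] + K1K2/[H⁺]²) = 1 / (1 + 10^+2.02 + 10^+0.83)
   = 1 / (1 + 104.71 + 6.7608) = 1/112.47 = 0.008891
[CO2*] = α₀ × DIC = 0.008891 × 2.23 = 0.01983 mmol/kg = 19.83 μmol/kg
pCO2 = [CO2*]/KH = 1.983×10^-5 / 3.467×10^-2 = 572 μatm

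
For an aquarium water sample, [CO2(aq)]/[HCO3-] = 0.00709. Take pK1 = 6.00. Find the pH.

pH = 8.15

From K1 = [H⁺][HCO3-]/[CO2(aq)]:  pH = pK1 − log₁₀([CO2(aq)]/[HCO3-])
log₁₀(0.00709) = -2.149
pH = 6.00 − (-2.149) = 8.15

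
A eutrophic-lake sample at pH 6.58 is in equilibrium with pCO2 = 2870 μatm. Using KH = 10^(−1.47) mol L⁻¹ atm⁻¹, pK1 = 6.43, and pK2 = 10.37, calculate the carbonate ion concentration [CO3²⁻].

[CO2*] = KH · pCO2 = 10^(−1.47) × 2870×10^-6 = 9.725×10^-5 mol/L
α₀ = 1/(1 + K1/[H⁺] + K1K2/[H⁺]²) = 1/(1 + 10^+0.15 + 10^-3.64) = 0.4145
DIC = [CO2*]/α₀ = 9.725×10^-5 / 0.4145 = 0.2346 mmol/L
[CO3²⁻] = α₂·DIC; α₂ = 9.495×10^-5, so [CO3²⁻] = 9.495×10^-5 × 0.2346 = 2.23×10^-5 mmol/L = 0.0223 μmol/L

[CO3²⁻] = 0.0223 μmol/L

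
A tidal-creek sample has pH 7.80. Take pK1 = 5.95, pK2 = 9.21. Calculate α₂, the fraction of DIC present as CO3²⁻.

α₂ = 0.0369

α₂ = 1 / (1 + [H⁺]/K2 + [H⁺]²/(K1K2)) = 1 / (1 + 10^+1.41 + 10^-0.44)
   = 1 / (1 + 25.704 + 0.36308) = 1/27.067 = 0.03695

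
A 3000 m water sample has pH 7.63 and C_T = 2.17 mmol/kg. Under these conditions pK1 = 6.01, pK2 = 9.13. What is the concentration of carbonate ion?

α₂ = 1 / (1 + [H⁺]/K2 + [H⁺]²/(K1K2)) = 1 / (1 + 10^+1.50 + 10^-0.12)
   = 1 / (1 + 31.623 + 0.75858) = 1/33.381 = 0.02996
[CO3²⁻] = α₂ × DIC = 0.02996 × 2.17 = 0.0650 mmol/kg

[CO3²⁻] = 0.0650 mmol/kg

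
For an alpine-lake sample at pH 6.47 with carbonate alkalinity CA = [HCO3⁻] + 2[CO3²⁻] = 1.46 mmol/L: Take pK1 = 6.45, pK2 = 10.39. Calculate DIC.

DIC = 2.85 mmol/L

CA = [HCO3⁻] + 2[CO3²⁻] = (α₁ + 2α₂)·DIC
At pH 6.47: [H⁺]/K1 = 10^-0.02 = 0.95499, K2/[H⁺] = 10^-3.92 = 0.00012023
α₁ = 1/(1 + 0.95499 + 0.00012023) = 1/1.9551 = 0.5115; α₂ = α₁·K2/[H⁺] = 6.149×10^-5
α₁ + 2α₂ = 0.5116
DIC = CA / (α₁ + 2α₂) = 1.46 / 0.5116 = 2.85 mmol/L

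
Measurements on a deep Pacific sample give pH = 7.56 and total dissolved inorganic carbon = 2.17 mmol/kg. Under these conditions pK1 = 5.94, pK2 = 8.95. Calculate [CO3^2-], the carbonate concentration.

[CO3²⁻] = 0.0830 mmol/kg

α₂ = 1 / (1 + [H⁺]/K2 + [H⁺]²/(K1K2)) = 1 / (1 + 10^+1.39 + 10^-0.23)
   = 1 / (1 + 24.547 + 0.58884) = 1/26.136 = 0.03826
[CO3²⁻] = α₂ × DIC = 0.03826 × 2.17 = 0.0830 mmol/kg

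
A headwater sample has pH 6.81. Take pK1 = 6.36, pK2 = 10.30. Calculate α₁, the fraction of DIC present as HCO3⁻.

α₁ = 1 / (1 + [H⁺]/K1 + K2/[H⁺]) = 1 / (1 + 10^-0.45 + 10^-3.49)
   = 1 / (1 + 0.35481 + 0.00032359) = 1/1.3551 = 0.7379

α₁ = 0.738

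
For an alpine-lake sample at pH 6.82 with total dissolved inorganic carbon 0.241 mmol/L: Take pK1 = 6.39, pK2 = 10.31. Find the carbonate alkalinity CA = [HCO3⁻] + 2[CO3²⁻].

CA = [HCO3⁻] + 2[CO3²⁻] = (α₁ + 2α₂)·DIC
At pH 6.82: [H⁺]/K1 = 10^-0.43 = 0.37154, K2/[H⁺] = 10^-3.49 = 0.00032359
α₁ = 1/(1 + 0.37154 + 0.00032359) = 1/1.3719 = 0.7289; α₂ = α₁·K2/[H⁺] = 0.0002359
α₁ + 2α₂ = 0.7294
CA = 0.7294 × 0.241 = 0.176 mmol/L

CA = 0.176 mmol/L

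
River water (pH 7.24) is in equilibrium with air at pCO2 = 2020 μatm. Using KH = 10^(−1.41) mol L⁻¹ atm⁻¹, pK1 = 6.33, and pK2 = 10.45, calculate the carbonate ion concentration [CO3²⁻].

[CO3²⁻] = 0.394 μmol/L

[CO2*] = KH · pCO2 = 10^(−1.41) × 2020×10^-6 = 7.859×10^-5 mol/L
α₀ = 1/(1 + K1/[H⁺] + K1K2/[H⁺]²) = 1/(1 + 10^+0.91 + 10^-2.30) = 0.1095
DIC = [CO2*]/α₀ = 7.859×10^-5 / 0.1095 = 0.7178 mmol/L
[CO3²⁻] = α₂·DIC; α₂ = 0.0005487, so [CO3²⁻] = 0.0005487 × 0.7178 = 0.000394 mmol/L = 0.394 μmol/L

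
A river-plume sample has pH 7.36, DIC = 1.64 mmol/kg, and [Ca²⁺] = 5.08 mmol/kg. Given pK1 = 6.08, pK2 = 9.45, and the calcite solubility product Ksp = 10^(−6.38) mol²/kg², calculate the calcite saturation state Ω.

α₂ = 1 / (1 + [H⁺]/K2 + [H⁺]²/(K1K2)) = 1 / (1 + 10^+2.09 + 10^+0.81)
   = 1 / (1 + 123.03 + 6.4565) = 1/130.48 = 0.007664
[CO3²⁻] = α₂ × DIC = 0.007664 × 1.64 = 0.01257 mmol/kg = 12.57 μmol/kg
Ksp = 10^(−6.38) = 4.169×10^-7
Ω = [Ca²⁺][CO3²⁻]/Ksp = (5.08×10^-3)(1.257×10^-5) / 4.169×10^-7 = 0.153

Ω = 0.153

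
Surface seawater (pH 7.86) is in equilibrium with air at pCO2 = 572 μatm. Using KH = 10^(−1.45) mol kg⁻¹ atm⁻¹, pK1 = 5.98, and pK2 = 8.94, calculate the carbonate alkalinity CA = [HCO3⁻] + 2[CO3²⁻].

CA = 1.80 mmol/kg

[CO2*] = KH · pCO2 = 10^(−1.45) × 572×10^-6 = 2.030×10^-5 mol/kg
α₀ = 1/(1 + K1/[H⁺] + K1K2/[H⁺]²) = 1/(1 + 10^+1.88 + 10^+0.80) = 0.01202
DIC = [CO2*]/α₀ = 2.030×10^-5 / 0.01202 = 1.688 mmol/kg
CA = (α₁ + 2α₂)·DIC = (0.9121 + 2×0.07587) × 1.688 = 1.80 mmol/kg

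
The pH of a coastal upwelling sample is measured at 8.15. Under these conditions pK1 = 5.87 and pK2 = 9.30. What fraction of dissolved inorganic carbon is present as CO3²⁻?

α₂ = 0.0658

α₂ = 1 / (1 + [H⁺]/K2 + [H⁺]²/(K1K2)) = 1 / (1 + 10^+1.15 + 10^-1.13)
   = 1 / (1 + 14.125 + 0.074131) = 1/15.200 = 0.06579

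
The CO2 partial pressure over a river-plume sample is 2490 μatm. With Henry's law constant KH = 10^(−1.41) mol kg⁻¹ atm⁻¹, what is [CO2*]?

[CO2*] = 96.9 μmol/kg

KH = 10^(−1.41) = 3.890×10^-2 mol kg⁻¹ atm⁻¹
[CO2*] = KH · pCO2 = 3.890×10^-2 × 2490×10^-6 atm = 9.69×10^-5 mol/kg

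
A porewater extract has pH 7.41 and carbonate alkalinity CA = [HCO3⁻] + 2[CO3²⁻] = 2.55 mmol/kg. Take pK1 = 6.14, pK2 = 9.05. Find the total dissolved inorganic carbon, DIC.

CA = [HCO3⁻] + 2[CO3²⁻] = (α₁ + 2α₂)·DIC
At pH 7.41: [H⁺]/K1 = 10^-1.27 = 0.053703, K2/[H⁺] = 10^-1.64 = 0.022909
α₁ = 1/(1 + 0.053703 + 0.022909) = 1/1.0766 = 0.9288; α₂ = α₁·K2/[H⁺] = 0.02128
α₁ + 2α₂ = 0.9714
DIC = CA / (α₁ + 2α₂) = 2.55 / 0.9714 = 2.63 mmol/kg

DIC = 2.63 mmol/kg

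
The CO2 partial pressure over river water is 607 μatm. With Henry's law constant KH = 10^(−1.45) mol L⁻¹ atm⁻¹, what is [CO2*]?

[CO2*] = 21.5 μmol/L

KH = 10^(−1.45) = 3.548×10^-2 mol L⁻¹ atm⁻¹
[CO2*] = KH · pCO2 = 3.548×10^-2 × 607×10^-6 atm = 2.15×10^-5 mol/L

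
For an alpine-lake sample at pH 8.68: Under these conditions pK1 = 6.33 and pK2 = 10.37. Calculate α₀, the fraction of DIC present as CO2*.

α₀ = 1 / (1 + K1/[H⁺] + K1K2/[H⁺]²) = 1 / (1 + 10^+2.35 + 10^+0.66)
   = 1 / (1 + 223.87 + 4.5709) = 1/229.44 = 0.004358

α₀ = 0.00436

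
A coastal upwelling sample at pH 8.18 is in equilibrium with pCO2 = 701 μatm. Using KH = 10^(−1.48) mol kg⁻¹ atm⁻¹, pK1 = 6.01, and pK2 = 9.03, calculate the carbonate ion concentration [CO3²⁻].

[CO3²⁻] = 0.485 mmol/kg

[CO2*] = KH · pCO2 = 10^(−1.48) × 701×10^-6 = 2.321×10^-5 mol/kg
α₀ = 1/(1 + K1/[H⁺] + K1K2/[H⁺]²) = 1/(1 + 10^+2.17 + 10^+1.32) = 0.005889
DIC = [CO2*]/α₀ = 2.321×10^-5 / 0.005889 = 3.942 mmol/kg
[CO3²⁻] = α₂·DIC; α₂ = 0.1230, so [CO3²⁻] = 0.1230 × 3.942 = 0.485 mmol/kg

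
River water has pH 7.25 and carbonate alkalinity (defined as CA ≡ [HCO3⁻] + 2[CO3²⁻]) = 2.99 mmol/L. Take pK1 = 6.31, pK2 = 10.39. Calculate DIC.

DIC = 3.33 mmol/L

CA = [HCO3⁻] + 2[CO3²⁻] = (α₁ + 2α₂)·DIC
At pH 7.25: [H⁺]/K1 = 10^-0.94 = 0.11482, K2/[H⁺] = 10^-3.14 = 0.00072444
α₁ = 1/(1 + 0.11482 + 0.00072444) = 1/1.1155 = 0.8964; α₂ = α₁·K2/[H⁺] = 0.0006494
α₁ + 2α₂ = 0.8977
DIC = CA / (α₁ + 2α₂) = 2.99 / 0.8977 = 3.33 mmol/L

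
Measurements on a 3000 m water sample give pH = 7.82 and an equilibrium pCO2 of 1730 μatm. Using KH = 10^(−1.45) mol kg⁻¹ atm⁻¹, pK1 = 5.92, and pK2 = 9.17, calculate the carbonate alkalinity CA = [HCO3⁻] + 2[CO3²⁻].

CA = 5.31 mmol/kg

[CO2*] = KH · pCO2 = 10^(−1.45) × 1730×10^-6 = 6.138×10^-5 mol/kg
α₀ = 1/(1 + K1/[H⁺] + K1K2/[H⁺]²) = 1/(1 + 10^+1.90 + 10^+0.55) = 0.01191
DIC = [CO2*]/α₀ = 6.138×10^-5 / 0.01191 = 5.155 mmol/kg
CA = (α₁ + 2α₂)·DIC = (0.9458 + 2×0.04225) × 5.155 = 5.31 mmol/kg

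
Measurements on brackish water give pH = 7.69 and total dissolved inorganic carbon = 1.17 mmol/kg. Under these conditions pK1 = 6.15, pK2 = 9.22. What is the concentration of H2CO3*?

α₀ = 1 / (1 + K1/[H⁺] + K1K2/[H⁺]²) = 1 / (1 + 10^+1.54 + 10^+0.01)
   = 1 / (1 + 34.674 + 1.0233) = 1/36.697 = 0.02725
[CO2*] = α₀ × DIC = 0.02725 × 1.17 = 0.0319 mmol/kg

[CO2*] = 0.0319 mmol/kg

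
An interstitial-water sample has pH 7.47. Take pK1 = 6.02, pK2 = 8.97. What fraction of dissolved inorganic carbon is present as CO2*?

α₀ = 0.0333

α₀ = 1 / (1 + K1/[H⁺] + K1K2/[H⁺]²) = 1 / (1 + 10^+1.45 + 10^-0.05)
   = 1 / (1 + 28.184 + 0.89125) = 1/30.075 = 0.03325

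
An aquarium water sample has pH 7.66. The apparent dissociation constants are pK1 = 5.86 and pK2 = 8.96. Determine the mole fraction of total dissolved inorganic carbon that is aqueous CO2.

α₀ = 1 / (1 + K1/[H⁺] + K1K2/[H⁺]²) = 1 / (1 + 10^+1.80 + 10^+0.50)
   = 1 / (1 + 63.096 + 3.1623) = 1/67.258 = 0.01487

α₀ = 0.0149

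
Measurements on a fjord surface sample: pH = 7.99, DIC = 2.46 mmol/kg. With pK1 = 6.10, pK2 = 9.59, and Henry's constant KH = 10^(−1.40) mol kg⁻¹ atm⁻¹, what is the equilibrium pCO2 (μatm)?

α₀ = 1 / (1 + K1/[H⁺] + K1K2/[H⁺]²) = 1 / (1 + 10^+1.89 + 10^+0.29)
   = 1 / (1 + 77.625 + 1.9498) = 1/80.575 = 0.01241
[CO2*] = α₀ × DIC = 0.01241 × 2.46 = 0.03053 mmol/kg
pCO2 = [CO2*]/KH = 3.053×10^-5 / 3.981×10^-2 = 767 μatm

pCO2 = 767 μatm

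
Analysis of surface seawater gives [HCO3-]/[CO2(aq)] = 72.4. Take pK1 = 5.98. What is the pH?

pH = 7.84

From K1 = [H⁺][HCO3-]/[CO2(aq)]:  pH = pK1 + log₁₀([HCO3-]/[CO2(aq)])
log₁₀(72.4) = +1.860
pH = 5.98 + (+1.860) = 7.84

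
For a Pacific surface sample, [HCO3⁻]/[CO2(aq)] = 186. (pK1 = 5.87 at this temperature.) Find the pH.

pH = 8.14

From K1 = [H⁺][HCO3⁻]/[CO2(aq)]:  pH = pK1 + log₁₀([HCO3⁻]/[CO2(aq)])
log₁₀(186) = +2.270
pH = 5.87 + (+2.270) = 8.14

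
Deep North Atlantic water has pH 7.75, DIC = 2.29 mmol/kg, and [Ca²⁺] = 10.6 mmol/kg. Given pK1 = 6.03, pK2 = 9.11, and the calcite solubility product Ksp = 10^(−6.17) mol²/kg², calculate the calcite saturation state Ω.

α₂ = 1 / (1 + [H⁺]/K2 + [H⁺]²/(K1K2)) = 1 / (1 + 10^+1.36 + 10^-0.36)
   = 1 / (1 + 22.909 + 0.43652) = 1/24.345 = 0.04108
[CO3²⁻] = α₂ × DIC = 0.04108 × 2.29 = 0.09406 mmol/kg
Ksp = 10^(−6.17) = 6.761×10^-7
Ω = [Ca²⁺][CO3²⁻]/Ksp = (10.6×10^-3)(9.406×10^-5) / 6.761×10^-7 = 1.47

Ω = 1.47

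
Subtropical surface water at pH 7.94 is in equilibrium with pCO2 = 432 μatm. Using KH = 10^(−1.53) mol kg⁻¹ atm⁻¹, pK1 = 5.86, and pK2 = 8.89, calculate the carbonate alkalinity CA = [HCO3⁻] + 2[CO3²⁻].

CA = 1.88 mmol/kg

[CO2*] = KH · pCO2 = 10^(−1.53) × 432×10^-6 = 1.275×10^-5 mol/kg
α₀ = 1/(1 + K1/[H⁺] + K1K2/[H⁺]²) = 1/(1 + 10^+2.08 + 10^+1.13) = 0.007423
DIC = [CO2*]/α₀ = 1.275×10^-5 / 0.007423 = 1.718 mmol/kg
CA = (α₁ + 2α₂)·DIC = (0.8924 + 2×0.1001) × 1.718 = 1.88 mmol/kg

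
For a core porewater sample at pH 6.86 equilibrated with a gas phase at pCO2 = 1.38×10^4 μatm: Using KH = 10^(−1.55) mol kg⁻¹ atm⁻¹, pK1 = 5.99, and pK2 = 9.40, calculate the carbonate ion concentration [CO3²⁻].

[CO2*] = KH · pCO2 = 10^(−1.55) × 1.38×10^4×10^-6 = 3.889×10^-4 mol/kg
α₀ = 1/(1 + K1/[H⁺] + K1K2/[H⁺]²) = 1/(1 + 10^+0.87 + 10^-1.67) = 0.1186
DIC = [CO2*]/α₀ = 3.889×10^-4 / 0.1186 = 3.280 mmol/kg
[CO3²⁻] = α₂·DIC; α₂ = 0.002535, so [CO3²⁻] = 0.002535 × 3.280 = 0.00832 mmol/kg = 8.32 μmol/kg

[CO3²⁻] = 8.32 μmol/kg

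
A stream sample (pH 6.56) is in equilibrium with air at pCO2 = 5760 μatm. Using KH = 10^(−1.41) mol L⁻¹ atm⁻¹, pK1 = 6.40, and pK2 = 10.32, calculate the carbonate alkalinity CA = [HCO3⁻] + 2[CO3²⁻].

CA = 0.324 mmol/L

[CO2*] = KH · pCO2 = 10^(−1.41) × 5760×10^-6 = 2.241×10^-4 mol/L
α₀ = 1/(1 + K1/[H⁺] + K1K2/[H⁺]²) = 1/(1 + 10^+0.16 + 10^-3.60) = 0.4089
DIC = [CO2*]/α₀ = 2.241×10^-4 / 0.4089 = 0.5481 mmol/L
CA = (α₁ + 2α₂)·DIC = (0.5910 + 2×0.0001027) × 0.5481 = 0.324 mmol/L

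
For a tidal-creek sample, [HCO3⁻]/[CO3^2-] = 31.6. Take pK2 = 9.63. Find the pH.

pH = 8.13

From K2 = [H⁺][CO3^2-]/[HCO3⁻]:  pH = pK2 − log₁₀([HCO3⁻]/[CO3^2-])
log₁₀(31.6) = +1.500
pH = 9.63 − (+1.500) = 8.13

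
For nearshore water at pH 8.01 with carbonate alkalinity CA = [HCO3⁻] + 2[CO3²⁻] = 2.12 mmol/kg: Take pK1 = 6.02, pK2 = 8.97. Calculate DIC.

CA = [HCO3⁻] + 2[CO3²⁻] = (α₁ + 2α₂)·DIC
At pH 8.01: [H⁺]/K1 = 10^-1.99 = 0.010233, K2/[H⁺] = 10^-0.96 = 0.10965
α₁ = 1/(1 + 0.010233 + 0.10965) = 1/1.1199 = 0.8930; α₂ = α₁·K2/[H⁺] = 0.09791
α₁ + 2α₂ = 1.0888
DIC = CA / (α₁ + 2α₂) = 2.12 / 1.0888 = 1.95 mmol/kg

DIC = 1.95 mmol/kg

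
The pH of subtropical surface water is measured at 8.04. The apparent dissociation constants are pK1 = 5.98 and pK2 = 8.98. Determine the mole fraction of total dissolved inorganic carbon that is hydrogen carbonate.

α₁ = 1 / (1 + [H⁺]/K1 + K2/[H⁺]) = 1 / (1 + 10^-2.06 + 10^-0.94)
   = 1 / (1 + 0.0087096 + 0.11482) = 1/1.1235 = 0.8901

α₁ = 0.890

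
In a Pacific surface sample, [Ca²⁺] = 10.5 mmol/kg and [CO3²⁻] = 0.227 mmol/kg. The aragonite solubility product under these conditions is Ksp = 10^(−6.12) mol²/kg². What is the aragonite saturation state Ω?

Ω = 3.14

Ksp = 10^(−6.12) = 7.586×10^-7
Ω = [Ca²⁺][CO3²⁻]/Ksp = (10.5×10^-3)(0.227×10^-3) / 7.586×10^-7 = 3.14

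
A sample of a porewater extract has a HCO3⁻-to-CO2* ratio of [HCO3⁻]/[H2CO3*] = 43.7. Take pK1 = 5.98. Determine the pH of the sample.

From K1 = [H⁺][HCO3⁻]/[H2CO3*]:  pH = pK1 + log₁₀([HCO3⁻]/[H2CO3*])
log₁₀(43.7) = +1.640
pH = 5.98 + (+1.640) = 7.62

pH = 7.62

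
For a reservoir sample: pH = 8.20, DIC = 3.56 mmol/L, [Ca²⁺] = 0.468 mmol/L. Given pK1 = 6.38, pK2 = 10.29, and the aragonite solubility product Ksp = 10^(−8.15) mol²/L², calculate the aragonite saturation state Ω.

α₂ = 1 / (1 + [H⁺]/K2 + [H⁺]²/(K1K2)) = 1 / (1 + 10^+2.09 + 10^+0.27)
   = 1 / (1 + 123.03 + 1.8621) = 1/125.89 = 0.007944
[CO3²⁻] = α₂ × DIC = 0.007944 × 3.56 = 0.02828 mmol/L
Ksp = 10^(−8.15) = 7.079×10^-9
Ω = [Ca²⁺][CO3²⁻]/Ksp = (0.468×10^-3)(2.828×10^-5) / 7.079×10^-9 = 1.87

Ω = 1.87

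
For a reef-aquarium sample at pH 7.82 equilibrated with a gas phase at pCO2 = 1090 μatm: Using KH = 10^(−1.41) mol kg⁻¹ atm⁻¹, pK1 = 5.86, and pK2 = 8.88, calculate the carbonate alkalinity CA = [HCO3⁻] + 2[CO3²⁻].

[CO2*] = KH · pCO2 = 10^(−1.41) × 1090×10^-6 = 4.241×10^-5 mol/kg
α₀ = 1/(1 + K1/[H⁺] + K1K2/[H⁺]²) = 1/(1 + 10^+1.96 + 10^+0.90) = 0.009986
DIC = [CO2*]/α₀ = 4.241×10^-5 / 0.009986 = 4.247 mmol/kg
CA = (α₁ + 2α₂)·DIC = (0.9107 + 2×0.07932) × 4.247 = 4.54 mmol/kg

CA = 4.54 mmol/kg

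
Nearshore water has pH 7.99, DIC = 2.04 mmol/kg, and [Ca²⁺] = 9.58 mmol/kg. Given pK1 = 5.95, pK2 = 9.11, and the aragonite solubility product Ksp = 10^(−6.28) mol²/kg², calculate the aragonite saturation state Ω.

α₂ = 1 / (1 + [H⁺]/K2 + [H⁺]²/(K1K2)) = 1 / (1 + 10^+1.12 + 10^-0.92)
   = 1 / (1 + 13.183 + 0.12023) = 1/14.303 = 0.06992
[CO3²⁻] = α₂ × DIC = 0.06992 × 2.04 = 0.1426 mmol/kg
Ksp = 10^(−6.28) = 5.248×10^-7
Ω = [Ca²⁺][CO3²⁻]/Ksp = (9.58×10^-3)(1.426×10^-4) / 5.248×10^-7 = 2.60

Ω = 2.60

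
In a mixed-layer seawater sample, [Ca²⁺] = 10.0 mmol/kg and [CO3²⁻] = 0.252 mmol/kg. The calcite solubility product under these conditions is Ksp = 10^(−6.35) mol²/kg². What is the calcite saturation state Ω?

Ω = 5.64

Ksp = 10^(−6.35) = 4.467×10^-7
Ω = [Ca²⁺][CO3²⁻]/Ksp = (10.0×10^-3)(0.252×10^-3) / 4.467×10^-7 = 5.64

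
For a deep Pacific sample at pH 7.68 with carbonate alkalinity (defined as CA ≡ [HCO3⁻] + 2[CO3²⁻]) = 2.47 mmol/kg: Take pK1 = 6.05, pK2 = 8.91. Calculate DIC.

CA = [HCO3⁻] + 2[CO3²⁻] = (α₁ + 2α₂)·DIC
At pH 7.68: [H⁺]/K1 = 10^-1.63 = 0.023442, K2/[H⁺] = 10^-1.23 = 0.058884
α₁ = 1/(1 + 0.023442 + 0.058884) = 1/1.0823 = 0.9239; α₂ = α₁·K2/[H⁺] = 0.05441
α₁ + 2α₂ = 1.0327
DIC = CA / (α₁ + 2α₂) = 2.47 / 1.0327 = 2.39 mmol/kg

DIC = 2.39 mmol/kg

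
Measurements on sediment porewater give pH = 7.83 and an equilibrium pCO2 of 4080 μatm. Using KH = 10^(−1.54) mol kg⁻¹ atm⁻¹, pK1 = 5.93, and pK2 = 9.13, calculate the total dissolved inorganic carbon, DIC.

[CO2*] = KH · pCO2 = 10^(−1.54) × 4080×10^-6 = 1.177×10^-4 mol/kg
α₀ = 1/(1 + K1/[H⁺] + K1K2/[H⁺]²) = 1/(1 + 10^+1.90 + 10^+0.60) = 0.01185
DIC = [CO2*]/α₀ = 1.177×10^-4 / 0.01185 = 9.93 mmol/kg

DIC = 9.93 mmol/kg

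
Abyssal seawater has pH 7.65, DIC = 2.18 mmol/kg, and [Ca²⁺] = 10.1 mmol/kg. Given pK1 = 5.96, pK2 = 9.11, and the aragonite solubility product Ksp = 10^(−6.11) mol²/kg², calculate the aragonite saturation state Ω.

Ω = 0.932

α₂ = 1 / (1 + [H⁺]/K2 + [H⁺]²/(K1K2)) = 1 / (1 + 10^+1.46 + 10^-0.23)
   = 1 / (1 + 28.840 + 0.58884) = 1/30.429 = 0.03286
[CO3²⁻] = α₂ × DIC = 0.03286 × 2.18 = 0.07164 mmol/kg
Ksp = 10^(−6.11) = 7.762×10^-7
Ω = [Ca²⁺][CO3²⁻]/Ksp = (10.1×10^-3)(7.164×10^-5) / 7.762×10^-7 = 0.932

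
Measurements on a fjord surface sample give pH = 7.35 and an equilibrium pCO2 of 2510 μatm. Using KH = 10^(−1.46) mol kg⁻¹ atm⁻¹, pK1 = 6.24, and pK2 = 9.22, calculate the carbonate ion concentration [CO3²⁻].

[CO3²⁻] = 15.1 μmol/kg

[CO2*] = KH · pCO2 = 10^(−1.46) × 2510×10^-6 = 8.703×10^-5 mol/kg
α₀ = 1/(1 + K1/[H⁺] + K1K2/[H⁺]²) = 1/(1 + 10^+1.11 + 10^-0.76) = 0.07114
DIC = [CO2*]/α₀ = 8.703×10^-5 / 0.07114 = 1.223 mmol/kg
[CO3²⁻] = α₂·DIC; α₂ = 0.01236, so [CO3²⁻] = 0.01236 × 1.223 = 0.0151 mmol/kg = 15.1 μmol/kg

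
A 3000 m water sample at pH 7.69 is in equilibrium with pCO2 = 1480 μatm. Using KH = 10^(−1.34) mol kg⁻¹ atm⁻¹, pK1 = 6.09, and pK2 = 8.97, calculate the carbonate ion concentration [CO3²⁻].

[CO2*] = KH · pCO2 = 10^(−1.34) × 1480×10^-6 = 6.765×10^-5 mol/kg
α₀ = 1/(1 + K1/[H⁺] + K1K2/[H⁺]²) = 1/(1 + 10^+1.60 + 10^+0.32) = 0.02331
DIC = [CO2*]/α₀ = 6.765×10^-5 / 0.02331 = 2.902 mmol/kg
[CO3²⁻] = α₂·DIC; α₂ = 0.04870, so [CO3²⁻] = 0.04870 × 2.902 = 0.141 mmol/kg

[CO3²⁻] = 0.141 mmol/kg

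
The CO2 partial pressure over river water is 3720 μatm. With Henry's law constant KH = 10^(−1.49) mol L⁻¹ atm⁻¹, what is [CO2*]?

KH = 10^(−1.49) = 3.236×10^-2 mol L⁻¹ atm⁻¹
[CO2*] = KH · pCO2 = 3.236×10^-2 × 3720×10^-6 atm = 1.20×10^-4 mol/L

[CO2*] = 120 μmol/L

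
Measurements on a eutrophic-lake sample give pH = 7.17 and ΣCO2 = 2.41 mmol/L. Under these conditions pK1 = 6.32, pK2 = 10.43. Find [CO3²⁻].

[CO3²⁻] = 1.16 μmol/L

α₂ = 1 / (1 + [H⁺]/K2 + [H⁺]²/(K1K2)) = 1 / (1 + 10^+3.26 + 10^+2.41)
   = 1 / (1 + 1819.7 + 257.04) = 1/2077.7 = 0.0004813
[CO3²⁻] = α₂ × DIC = 0.0004813 × 2.41 = 0.00116 mmol/L = 1.16 μmol/L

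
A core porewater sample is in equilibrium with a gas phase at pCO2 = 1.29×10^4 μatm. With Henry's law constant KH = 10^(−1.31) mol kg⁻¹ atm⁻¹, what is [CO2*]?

[CO2*] = 632 μmol/kg

KH = 10^(−1.31) = 4.898×10^-2 mol kg⁻¹ atm⁻¹
[CO2*] = KH · pCO2 = 4.898×10^-2 × 1.29×10^4×10^-6 atm = 6.32×10^-4 mol/kg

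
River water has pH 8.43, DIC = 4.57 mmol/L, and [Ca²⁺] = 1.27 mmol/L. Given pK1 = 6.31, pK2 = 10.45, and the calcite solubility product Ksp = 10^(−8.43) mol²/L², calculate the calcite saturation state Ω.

α₂ = 1 / (1 + [H⁺]/K2 + [H⁺]²/(K1K2)) = 1 / (1 + 10^+2.02 + 10^-0.10)
   = 1 / (1 + 104.71 + 0.79433) = 1/106.51 = 0.009389
[CO3²⁻] = α₂ × DIC = 0.009389 × 4.57 = 0.04291 mmol/L
Ksp = 10^(−8.43) = 3.715×10^-9
Ω = [Ca²⁺][CO3²⁻]/Ksp = (1.27×10^-3)(4.291×10^-5) / 3.715×10^-9 = 14.7

Ω = 14.7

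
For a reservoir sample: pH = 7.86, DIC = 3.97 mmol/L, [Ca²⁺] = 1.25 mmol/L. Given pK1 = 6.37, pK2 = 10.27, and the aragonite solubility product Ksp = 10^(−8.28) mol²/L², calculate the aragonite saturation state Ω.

α₂ = 1 / (1 + [H⁺]/K2 + [H⁺]²/(K1K2)) = 1 / (1 + 10^+2.41 + 10^+0.92)
   = 1 / (1 + 257.04 + 8.3176) = 1/266.36 = 0.003754
[CO3²⁻] = α₂ × DIC = 0.003754 × 3.97 = 0.01490 mmol/L = 14.90 μmol/L
Ksp = 10^(−8.28) = 5.248×10^-9
Ω = [Ca²⁺][CO3²⁻]/Ksp = (1.25×10^-3)(1.490×10^-5) / 5.248×10^-9 = 3.55

Ω = 3.55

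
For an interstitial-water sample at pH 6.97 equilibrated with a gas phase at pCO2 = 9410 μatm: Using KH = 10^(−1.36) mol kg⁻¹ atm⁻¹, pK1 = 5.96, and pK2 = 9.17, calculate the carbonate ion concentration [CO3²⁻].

[CO3²⁻] = 0.0265 mmol/kg

[CO2*] = KH · pCO2 = 10^(−1.36) × 9410×10^-6 = 4.108×10^-4 mol/kg
α₀ = 1/(1 + K1/[H⁺] + K1K2/[H⁺]²) = 1/(1 + 10^+1.01 + 10^-1.19) = 0.08852
DIC = [CO2*]/α₀ = 4.108×10^-4 / 0.08852 = 4.641 mmol/kg
[CO3²⁻] = α₂·DIC; α₂ = 0.005715, so [CO3²⁻] = 0.005715 × 4.641 = 0.0265 mmol/kg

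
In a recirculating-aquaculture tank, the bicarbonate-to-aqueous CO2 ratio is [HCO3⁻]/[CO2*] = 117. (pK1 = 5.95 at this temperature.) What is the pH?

From K1 = [H⁺][HCO3⁻]/[CO2*]:  pH = pK1 + log₁₀([HCO3⁻]/[CO2*])
log₁₀(117) = +2.068
pH = 5.95 + (+2.068) = 8.02

pH = 8.02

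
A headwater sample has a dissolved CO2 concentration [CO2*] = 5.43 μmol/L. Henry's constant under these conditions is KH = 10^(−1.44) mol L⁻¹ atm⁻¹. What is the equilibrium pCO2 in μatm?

KH = 10^(−1.44) = 3.631×10^-2 mol L⁻¹ atm⁻¹
pCO2 = [CO2*]/KH = 5.43×10^-6 / 3.631×10^-2 = 1.50×10^-4 atm = 150 μatm

pCO2 = 150 μatm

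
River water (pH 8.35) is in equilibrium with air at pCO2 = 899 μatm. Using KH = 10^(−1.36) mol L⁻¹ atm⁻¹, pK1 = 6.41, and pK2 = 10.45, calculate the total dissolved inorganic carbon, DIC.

DIC = 3.48 mmol/L

[CO2*] = KH · pCO2 = 10^(−1.36) × 899×10^-6 = 3.924×10^-5 mol/L
α₀ = 1/(1 + K1/[H⁺] + K1K2/[H⁺]²) = 1/(1 + 10^+1.94 + 10^-0.16) = 0.01126
DIC = [CO2*]/α₀ = 3.924×10^-5 / 0.01126 = 3.48 mmol/L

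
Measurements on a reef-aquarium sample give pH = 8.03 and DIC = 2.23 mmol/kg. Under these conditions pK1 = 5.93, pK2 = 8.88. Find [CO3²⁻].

[CO3²⁻] = 0.274 mmol/kg

α₂ = 1 / (1 + [H⁺]/K2 + [H⁺]²/(K1K2)) = 1 / (1 + 10^+0.85 + 10^-1.25)
   = 1 / (1 + 7.0795 + 0.056234) = 1/8.1357 = 0.1229
[CO3²⁻] = α₂ × DIC = 0.1229 × 2.23 = 0.274 mmol/kg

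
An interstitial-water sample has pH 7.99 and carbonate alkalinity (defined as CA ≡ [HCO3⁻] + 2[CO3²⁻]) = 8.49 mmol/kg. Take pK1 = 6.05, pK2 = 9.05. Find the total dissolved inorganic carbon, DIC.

CA = [HCO3⁻] + 2[CO3²⁻] = (α₁ + 2α₂)·DIC
At pH 7.99: [H⁺]/K1 = 10^-1.94 = 0.011482, K2/[H⁺] = 10^-1.06 = 0.087096
α₁ = 1/(1 + 0.011482 + 0.087096) = 1/1.0986 = 0.9103; α₂ = α₁·K2/[H⁺] = 0.07928
α₁ + 2α₂ = 1.0688
DIC = CA / (α₁ + 2α₂) = 8.49 / 1.0688 = 7.94 mmol/kg

DIC = 7.94 mmol/kg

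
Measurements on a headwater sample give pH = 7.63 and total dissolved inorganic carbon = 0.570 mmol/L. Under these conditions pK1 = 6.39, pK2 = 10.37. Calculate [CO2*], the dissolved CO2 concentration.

[CO2*] = 0.0310 mmol/L

α₀ = 1 / (1 + K1/[H⁺] + K1K2/[H⁺]²) = 1 / (1 + 10^+1.24 + 10^-1.50)
   = 1 / (1 + 17.378 + 0.031623) = 1/18.410 = 0.05432
[CO2*] = α₀ × DIC = 0.05432 × 0.570 = 0.0310 mmol/L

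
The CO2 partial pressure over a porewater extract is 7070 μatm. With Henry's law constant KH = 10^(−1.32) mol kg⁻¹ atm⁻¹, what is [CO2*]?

KH = 10^(−1.32) = 4.786×10^-2 mol kg⁻¹ atm⁻¹
[CO2*] = KH · pCO2 = 4.786×10^-2 × 7070×10^-6 atm = 3.38×10^-4 mol/kg

[CO2*] = 338 μmol/kg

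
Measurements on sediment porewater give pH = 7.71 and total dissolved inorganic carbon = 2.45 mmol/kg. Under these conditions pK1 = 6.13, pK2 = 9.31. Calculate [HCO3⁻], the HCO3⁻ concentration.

α₁ = 1 / (1 + [H⁺]/K1 + K2/[H⁺]) = 1 / (1 + 10^-1.58 + 10^-1.60)
   = 1 / (1 + 0.026303 + 0.025119) = 1/1.0514 = 0.9511
[HCO3⁻] = α₁ × DIC = 0.9511 × 2.45 = 2.33 mmol/kg

[HCO3⁻] = 2.33 mmol/kg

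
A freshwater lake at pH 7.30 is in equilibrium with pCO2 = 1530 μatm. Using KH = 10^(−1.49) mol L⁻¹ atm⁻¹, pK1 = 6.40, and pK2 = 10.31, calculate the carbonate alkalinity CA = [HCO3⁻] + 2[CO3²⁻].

[CO2*] = KH · pCO2 = 10^(−1.49) × 1530×10^-6 = 4.951×10^-5 mol/L
α₀ = 1/(1 + K1/[H⁺] + K1K2/[H⁺]²) = 1/(1 + 10^+0.90 + 10^-2.11) = 0.1117
DIC = [CO2*]/α₀ = 4.951×10^-5 / 0.1117 = 0.4432 mmol/L
CA = (α₁ + 2α₂)·DIC = (0.8874 + 2×0.0008672) × 0.4432 = 0.394 mmol/L

CA = 0.394 mmol/L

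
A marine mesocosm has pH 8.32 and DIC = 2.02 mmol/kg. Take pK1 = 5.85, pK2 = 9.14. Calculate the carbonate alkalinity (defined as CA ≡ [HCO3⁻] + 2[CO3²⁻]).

CA = 2.28 mmol/kg

CA = [HCO3⁻] + 2[CO3²⁻] = (α₁ + 2α₂)·DIC
At pH 8.32: [H⁺]/K1 = 10^-2.47 = 0.0033884, K2/[H⁺] = 10^-0.82 = 0.15136
α₁ = 1/(1 + 0.0033884 + 0.15136) = 1/1.1547 = 0.8660; α₂ = α₁·K2/[H⁺] = 0.1311
α₁ + 2α₂ = 1.1281
CA = 1.1281 × 2.02 = 2.28 mmol/kg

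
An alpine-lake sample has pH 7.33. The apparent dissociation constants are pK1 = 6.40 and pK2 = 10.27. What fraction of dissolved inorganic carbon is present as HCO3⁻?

α₁ = 0.894

α₁ = 1 / (1 + [H⁺]/K1 + K2/[H⁺]) = 1 / (1 + 10^-0.93 + 10^-2.94)
   = 1 / (1 + 0.11749 + 0.0011482) = 1/1.1186 = 0.8939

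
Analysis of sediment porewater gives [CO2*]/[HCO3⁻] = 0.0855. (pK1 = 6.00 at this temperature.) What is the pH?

From K1 = [H⁺][HCO3⁻]/[CO2*]:  pH = pK1 − log₁₀([CO2*]/[HCO3⁻])
log₁₀(0.0855) = -1.068
pH = 6.00 − (-1.068) = 7.07

pH = 7.07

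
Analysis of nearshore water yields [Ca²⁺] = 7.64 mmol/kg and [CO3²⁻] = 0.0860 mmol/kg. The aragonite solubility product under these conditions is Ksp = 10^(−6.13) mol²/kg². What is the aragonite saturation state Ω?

Ω = 0.886

Ksp = 10^(−6.13) = 7.413×10^-7
Ω = [Ca²⁺][CO3²⁻]/Ksp = (7.64×10^-3)(0.0860×10^-3) / 7.413×10^-7 = 0.886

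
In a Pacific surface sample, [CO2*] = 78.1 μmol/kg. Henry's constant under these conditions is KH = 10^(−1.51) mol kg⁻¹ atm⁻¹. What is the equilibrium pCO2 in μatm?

pCO2 = 2530 μatm

KH = 10^(−1.51) = 3.090×10^-2 mol kg⁻¹ atm⁻¹
pCO2 = [CO2*]/KH = 78.1×10^-6 / 3.090×10^-2 = 2.53×10^-3 atm = 2530 μatm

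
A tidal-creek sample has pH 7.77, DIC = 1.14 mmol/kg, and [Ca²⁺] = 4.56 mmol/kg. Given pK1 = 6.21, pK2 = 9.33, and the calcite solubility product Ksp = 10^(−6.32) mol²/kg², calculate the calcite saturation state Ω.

Ω = 0.284

α₂ = 1 / (1 + [H⁺]/K2 + [H⁺]²/(K1K2)) = 1 / (1 + 10^+1.56 + 10^+0.00)
   = 1 / (1 + 36.308 + 1.0000) = 1/38.308 = 0.02610
[CO3²⁻] = α₂ × DIC = 0.02610 × 1.14 = 0.02976 mmol/kg
Ksp = 10^(−6.32) = 4.786×10^-7
Ω = [Ca²⁺][CO3²⁻]/Ksp = (4.56×10^-3)(2.976×10^-5) / 4.786×10^-7 = 0.284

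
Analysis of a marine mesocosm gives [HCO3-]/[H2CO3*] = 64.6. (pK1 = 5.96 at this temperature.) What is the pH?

From K1 = [H⁺][HCO3-]/[H2CO3*]:  pH = pK1 + log₁₀([HCO3-]/[H2CO3*])
log₁₀(64.6) = +1.810
pH = 5.96 + (+1.810) = 7.77

pH = 7.77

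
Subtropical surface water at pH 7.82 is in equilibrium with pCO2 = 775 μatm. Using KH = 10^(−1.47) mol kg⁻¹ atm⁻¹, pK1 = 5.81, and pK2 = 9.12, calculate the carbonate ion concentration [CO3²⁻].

[CO3²⁻] = 0.135 mmol/kg

[CO2*] = KH · pCO2 = 10^(−1.47) × 775×10^-6 = 2.626×10^-5 mol/kg
α₀ = 1/(1 + K1/[H⁺] + K1K2/[H⁺]²) = 1/(1 + 10^+2.01 + 10^+0.71) = 0.009220
DIC = [CO2*]/α₀ = 2.626×10^-5 / 0.009220 = 2.848 mmol/kg
[CO3²⁻] = α₂·DIC; α₂ = 0.04729, so [CO3²⁻] = 0.04729 × 2.848 = 0.135 mmol/kg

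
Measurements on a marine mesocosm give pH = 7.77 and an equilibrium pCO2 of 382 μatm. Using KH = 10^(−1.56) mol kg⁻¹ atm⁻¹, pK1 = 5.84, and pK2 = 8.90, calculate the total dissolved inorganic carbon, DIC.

[CO2*] = KH · pCO2 = 10^(−1.56) × 382×10^-6 = 1.052×10^-5 mol/kg
α₀ = 1/(1 + K1/[H⁺] + K1K2/[H⁺]²) = 1/(1 + 10^+1.93 + 10^+0.80) = 0.01082
DIC = [CO2*]/α₀ = 1.052×10^-5 / 0.01082 = 0.972 mmol/kg

DIC = 0.972 mmol/kg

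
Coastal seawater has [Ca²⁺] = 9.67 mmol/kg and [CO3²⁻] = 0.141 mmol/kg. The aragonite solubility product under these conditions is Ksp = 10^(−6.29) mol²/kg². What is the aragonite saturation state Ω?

Ksp = 10^(−6.29) = 5.129×10^-7
Ω = [Ca²⁺][CO3²⁻]/Ksp = (9.67×10^-3)(0.141×10^-3) / 5.129×10^-7 = 2.66

Ω = 2.66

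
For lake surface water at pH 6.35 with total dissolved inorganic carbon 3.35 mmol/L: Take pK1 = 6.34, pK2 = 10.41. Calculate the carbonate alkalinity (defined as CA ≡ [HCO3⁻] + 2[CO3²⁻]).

CA = 1.69 mmol/L

CA = [HCO3⁻] + 2[CO3²⁻] = (α₁ + 2α₂)·DIC
At pH 6.35: [H⁺]/K1 = 10^-0.01 = 0.97724, K2/[H⁺] = 10^-4.06 = 8.7096×10^-5
α₁ = 1/(1 + 0.97724 + 8.7096×10^-5) = 1/1.9773 = 0.5057; α₂ = α₁·K2/[H⁺] = 4.405×10^-5
α₁ + 2α₂ = 0.5058
CA = 0.5058 × 3.35 = 1.69 mmol/L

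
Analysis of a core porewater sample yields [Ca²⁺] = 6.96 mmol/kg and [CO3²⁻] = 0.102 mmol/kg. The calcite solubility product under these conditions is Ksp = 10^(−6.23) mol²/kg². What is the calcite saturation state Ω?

Ksp = 10^(−6.23) = 5.888×10^-7
Ω = [Ca²⁺][CO3²⁻]/Ksp = (6.96×10^-3)(0.102×10^-3) / 5.888×10^-7 = 1.21

Ω = 1.21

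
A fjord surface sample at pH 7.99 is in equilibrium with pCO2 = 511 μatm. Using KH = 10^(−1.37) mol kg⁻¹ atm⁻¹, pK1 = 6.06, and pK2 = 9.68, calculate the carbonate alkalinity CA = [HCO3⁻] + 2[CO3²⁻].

CA = 1.93 mmol/kg

[CO2*] = KH · pCO2 = 10^(−1.37) × 511×10^-6 = 2.180×10^-5 mol/kg
α₀ = 1/(1 + K1/[H⁺] + K1K2/[H⁺]²) = 1/(1 + 10^+1.93 + 10^+0.24) = 0.01138
DIC = [CO2*]/α₀ = 2.180×10^-5 / 0.01138 = 1.915 mmol/kg
CA = (α₁ + 2α₂)·DIC = (0.9688 + 2×0.01978) × 1.915 = 1.93 mmol/kg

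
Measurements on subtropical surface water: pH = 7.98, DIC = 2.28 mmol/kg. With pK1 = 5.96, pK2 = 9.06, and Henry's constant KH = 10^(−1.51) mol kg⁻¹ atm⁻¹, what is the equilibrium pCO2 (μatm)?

α₀ = 1 / (1 + K1/[H⁺] + K1K2/[H⁺]²) = 1 / (1 + 10^+2.02 + 10^+0.94)
   = 1 / (1 + 104.71 + 8.7096) = 1/114.42 = 0.008740
[CO2*] = α₀ × DIC = 0.008740 × 2.28 = 0.01993 mmol/kg = 19.93 μmol/kg
pCO2 = [CO2*]/KH = 1.993×10^-5 / 3.090×10^-2 = 645 μatm

pCO2 = 645 μatm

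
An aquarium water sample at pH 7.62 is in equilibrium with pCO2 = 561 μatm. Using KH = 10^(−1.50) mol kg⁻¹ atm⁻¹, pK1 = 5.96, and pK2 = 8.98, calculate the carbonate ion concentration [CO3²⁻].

[CO3²⁻] = 0.0354 mmol/kg

[CO2*] = KH · pCO2 = 10^(−1.50) × 561×10^-6 = 1.774×10^-5 mol/kg
α₀ = 1/(1 + K1/[H⁺] + K1K2/[H⁺]²) = 1/(1 + 10^+1.66 + 10^+0.30) = 0.02053
DIC = [CO2*]/α₀ = 1.774×10^-5 / 0.02053 = 0.8640 mmol/kg
[CO3²⁻] = α₂·DIC; α₂ = 0.04097, so [CO3²⁻] = 0.04097 × 0.8640 = 0.0354 mmol/kg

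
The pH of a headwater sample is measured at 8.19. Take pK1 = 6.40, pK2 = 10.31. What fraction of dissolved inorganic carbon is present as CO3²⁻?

α₂ = 0.00741

α₂ = 1 / (1 + [H⁺]/K2 + [H⁺]²/(K1K2)) = 1 / (1 + 10^+2.12 + 10^+0.33)
   = 1 / (1 + 131.83 + 2.1380) = 1/134.96 = 0.007409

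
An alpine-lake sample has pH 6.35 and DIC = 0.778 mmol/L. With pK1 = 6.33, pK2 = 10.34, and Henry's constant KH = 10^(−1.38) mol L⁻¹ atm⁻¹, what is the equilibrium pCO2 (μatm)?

pCO2 = 9120 μatm

α₀ = 1 / (1 + K1/[H⁺] + K1K2/[H⁺]²) = 1 / (1 + 10^+0.02 + 10^-3.97)
   = 1 / (1 + 1.0471 + 0.00010715) = 1/2.0472 = 0.4885
[CO2*] = α₀ × DIC = 0.4885 × 0.778 = 0.3800 mmol/L
pCO2 = [CO2*]/KH = 3.800×10^-4 / 4.169×10^-2 = 9120 μatm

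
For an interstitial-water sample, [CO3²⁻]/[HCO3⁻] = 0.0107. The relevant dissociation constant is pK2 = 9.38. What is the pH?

pH = 7.41

From K2 = [H⁺][CO3²⁻]/[HCO3⁻]:  pH = pK2 + log₁₀([CO3²⁻]/[HCO3⁻])
log₁₀(0.0107) = -1.971
pH = 9.38 + (-1.971) = 7.41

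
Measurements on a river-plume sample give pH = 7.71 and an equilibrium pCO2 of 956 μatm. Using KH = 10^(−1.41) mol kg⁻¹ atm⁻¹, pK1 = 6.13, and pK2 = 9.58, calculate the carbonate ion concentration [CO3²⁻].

[CO2*] = KH · pCO2 = 10^(−1.41) × 956×10^-6 = 3.719×10^-5 mol/kg
α₀ = 1/(1 + K1/[H⁺] + K1K2/[H⁺]²) = 1/(1 + 10^+1.58 + 10^-0.29) = 0.02530
DIC = [CO2*]/α₀ = 3.719×10^-5 / 0.02530 = 1.470 mmol/kg
[CO3²⁻] = α₂·DIC; α₂ = 0.01297, so [CO3²⁻] = 0.01297 × 1.470 = 0.0191 mmol/kg = 19.1 μmol/kg

[CO3²⁻] = 19.1 μmol/kg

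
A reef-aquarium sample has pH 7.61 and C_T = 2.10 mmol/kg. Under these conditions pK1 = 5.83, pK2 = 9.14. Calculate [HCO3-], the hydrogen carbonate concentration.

[HCO3⁻] = 2.01 mmol/kg

α₁ = 1 / (1 + [H⁺]/K1 + K2/[H⁺]) = 1 / (1 + 10^-1.78 + 10^-1.53)
   = 1 / (1 + 0.016596 + 0.029512) = 1/1.0461 = 0.9559
[HCO3⁻] = α₁ × DIC = 0.9559 × 2.10 = 2.01 mmol/kg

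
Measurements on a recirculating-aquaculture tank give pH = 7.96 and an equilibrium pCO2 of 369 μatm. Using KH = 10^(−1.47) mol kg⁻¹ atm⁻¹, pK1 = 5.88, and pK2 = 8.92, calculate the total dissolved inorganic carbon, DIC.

DIC = 1.68 mmol/kg

[CO2*] = KH · pCO2 = 10^(−1.47) × 369×10^-6 = 1.250×10^-5 mol/kg
α₀ = 1/(1 + K1/[H⁺] + K1K2/[H⁺]²) = 1/(1 + 10^+2.08 + 10^+1.12) = 0.007440
DIC = [CO2*]/α₀ = 1.250×10^-5 / 0.007440 = 1.68 mmol/kg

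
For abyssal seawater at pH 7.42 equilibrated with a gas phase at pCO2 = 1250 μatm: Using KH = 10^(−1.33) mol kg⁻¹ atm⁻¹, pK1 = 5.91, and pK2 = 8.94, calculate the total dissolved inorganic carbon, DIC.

[CO2*] = KH · pCO2 = 10^(−1.33) × 1250×10^-6 = 5.847×10^-5 mol/kg
α₀ = 1/(1 + K1/[H⁺] + K1K2/[H⁺]²) = 1/(1 + 10^+1.51 + 10^-0.01) = 0.02912
DIC = [CO2*]/α₀ = 5.847×10^-5 / 0.02912 = 2.01 mmol/kg

DIC = 2.01 mmol/kg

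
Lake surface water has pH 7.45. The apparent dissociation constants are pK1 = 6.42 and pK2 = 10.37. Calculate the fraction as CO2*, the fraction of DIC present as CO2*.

α₀ = 0.0853

α₀ = 1 / (1 + K1/[H⁺] + K1K2/[H⁺]²) = 1 / (1 + 10^+1.03 + 10^-1.89)
   = 1 / (1 + 10.715 + 0.012882) = 1/11.728 = 0.08527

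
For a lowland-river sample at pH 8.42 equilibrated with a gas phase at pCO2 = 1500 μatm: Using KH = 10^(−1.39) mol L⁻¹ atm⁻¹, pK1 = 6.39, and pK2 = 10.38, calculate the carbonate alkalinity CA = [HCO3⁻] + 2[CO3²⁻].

CA = 6.69 mmol/L

[CO2*] = KH · pCO2 = 10^(−1.39) × 1500×10^-6 = 6.111×10^-5 mol/L
α₀ = 1/(1 + K1/[H⁺] + K1K2/[H⁺]²) = 1/(1 + 10^+2.03 + 10^+0.07) = 0.009147
DIC = [CO2*]/α₀ = 6.111×10^-5 / 0.009147 = 6.681 mmol/L
CA = (α₁ + 2α₂)·DIC = (0.9801 + 2×0.01075) × 6.681 = 6.69 mmol/L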